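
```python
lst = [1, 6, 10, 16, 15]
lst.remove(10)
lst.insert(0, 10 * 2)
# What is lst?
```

After line 1: lst = [1, 6, 10, 16, 15]
After line 2 (remove first 10): lst = [1, 6, 16, 15]
After line 3 (insert 20 at index 0): lst = [20, 1, 6, 16, 15]

[20, 1, 6, 16, 15]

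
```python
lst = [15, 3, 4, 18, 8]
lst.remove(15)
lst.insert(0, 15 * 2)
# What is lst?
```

After line 1: lst = [15, 3, 4, 18, 8]
After line 2 (remove first 15): lst = [3, 4, 18, 8]
After line 3 (insert 30 at index 0): lst = [30, 3, 4, 18, 8]

[30, 3, 4, 18, 8]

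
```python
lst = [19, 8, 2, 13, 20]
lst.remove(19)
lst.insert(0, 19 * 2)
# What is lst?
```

After line 1: lst = [19, 8, 2, 13, 20]
After line 2 (remove first 19): lst = [8, 2, 13, 20]
After line 3 (insert 38 at index 0): lst = [38, 8, 2, 13, 20]

[38, 8, 2, 13, 20]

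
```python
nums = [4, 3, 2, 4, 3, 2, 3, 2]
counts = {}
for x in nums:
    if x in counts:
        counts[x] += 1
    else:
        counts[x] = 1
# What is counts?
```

Initial: counts = {}, nums = [4, 3, 2, 4, 3, 2, 3, 2]
See 4: counts = {4: 1}
See 3: counts = {4: 1, 3: 1}
See 2: counts = {4: 1, 3: 1, 2: 1}
See 4: counts = {4: 2, 3: 1, 2: 1}
See 3: counts = {4: 2, 3: 2, 2: 1}
See 2: counts = {4: 2, 3: 2, 2: 2}
See 3: counts = {4: 2, 3: 3, 2: 2}
See 2: counts = {4: 2, 3: 3, 2: 3}

{4: 2, 3: 3, 2: 3}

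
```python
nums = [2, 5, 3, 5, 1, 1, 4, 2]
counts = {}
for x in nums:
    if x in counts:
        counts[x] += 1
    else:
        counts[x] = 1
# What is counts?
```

Initial: counts = {}, nums = [2, 5, 3, 5, 1, 1, 4, 2]
See 2: counts = {2: 1}
See 5: counts = {2: 1, 5: 1}
See 3: counts = {2: 1, 5: 1, 3: 1}
See 5: counts = {2: 1, 5: 2, 3: 1}
See 1: counts = {2: 1, 5: 2, 3: 1, 1: 1}
See 1: counts = {2: 1, 5: 2, 3: 1, 1: 2}
See 4: counts = {2: 1, 5: 2, 3: 1, 1: 2, 4: 1}
See 2: counts = {2: 2, 5: 2, 3: 1, 1: 2, 4: 1}

{2: 2, 5: 2, 3: 1, 1: 2, 4: 1}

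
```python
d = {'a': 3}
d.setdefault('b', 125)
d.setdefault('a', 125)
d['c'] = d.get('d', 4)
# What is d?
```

After line 1: d = {'a': 3}
After line 2 (setdefault adds 'b'=125): d = {'a': 3, 'b': 125}
After line 3 (setdefault 'a' no-op, already exists): d = {'a': 3, 'b': 125}
After line 4 (get('d', 4) returns default since 'd' not in d): d = {'a': 3, 'b': 125, 'c': 4}

{'a': 3, 'b': 125, 'c': 4}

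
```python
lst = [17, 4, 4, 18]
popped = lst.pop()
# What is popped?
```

18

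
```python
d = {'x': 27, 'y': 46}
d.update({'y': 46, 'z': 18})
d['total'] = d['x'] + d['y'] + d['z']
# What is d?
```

After line 1: d = {'x': 27, 'y': 46}
After line 2 (y overwritten, z added): d = {'x': 27, 'y': 46, 'z': 18}
After line 3 (total = 27 + 46 + 18 = 91): d = {'x': 27, 'y': 46, 'z': 18, 'total': 91}

{'x': 27, 'y': 46, 'z': 18, 'total': 91}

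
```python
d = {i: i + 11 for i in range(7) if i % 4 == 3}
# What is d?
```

{3: 14}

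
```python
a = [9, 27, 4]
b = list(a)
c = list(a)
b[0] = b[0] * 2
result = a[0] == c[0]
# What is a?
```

After line 1: a = [9, 27, 4]
After line 2 (b = list(a), copy): a = [9, 27, 4], b = [9, 27, 4]
After line 3 (c = list(a) is a copy, new object): c = [9, 27, 4]
After line 4 (b[0] = 9 * 2 = 18; only b mutates (copy)): a = [9, 27, 4], b = [18, 27, 4], c = [9, 27, 4]
After line 5 (a[0] = 9, c[0] = 9; result = True)

[9, 27, 4]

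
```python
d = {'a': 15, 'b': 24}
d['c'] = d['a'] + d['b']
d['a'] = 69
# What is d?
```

After line 1: d = {'a': 15, 'b': 24}
After line 2 (d['c'] = 15 + 24): d = {'a': 15, 'b': 24, 'c': 39}
After line 3: d = {'a': 69, 'b': 24, 'c': 39}

{'a': 69, 'b': 24, 'c': 39}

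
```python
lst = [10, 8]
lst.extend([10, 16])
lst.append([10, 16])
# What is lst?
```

After line 1: lst = [10, 8]
After line 2 (extend unpacks [10, 16]): lst = [10, 8, 10, 16]
After line 3 (append adds [10, 16] as single element): lst = [10, 8, 10, 16, [10, 16]]

[10, 8, 10, 16, [10, 16]]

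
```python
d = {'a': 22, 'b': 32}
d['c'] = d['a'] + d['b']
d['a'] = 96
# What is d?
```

After line 1: d = {'a': 22, 'b': 32}
After line 2 (d['c'] = 22 + 32): d = {'a': 22, 'b': 32, 'c': 54}
After line 3: d = {'a': 96, 'b': 32, 'c': 54}

{'a': 96, 'b': 32, 'c': 54}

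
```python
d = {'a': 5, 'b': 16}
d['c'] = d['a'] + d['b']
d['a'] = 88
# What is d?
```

After line 1: d = {'a': 5, 'b': 16}
After line 2 (d['c'] = 5 + 16): d = {'a': 5, 'b': 16, 'c': 21}
After line 3: d = {'a': 88, 'b': 16, 'c': 21}

{'a': 88, 'b': 16, 'c': 21}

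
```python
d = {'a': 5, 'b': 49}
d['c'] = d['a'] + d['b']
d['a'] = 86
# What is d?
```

After line 1: d = {'a': 5, 'b': 49}
After line 2 (d['c'] = 5 + 49): d = {'a': 5, 'b': 49, 'c': 54}
After line 3: d = {'a': 86, 'b': 49, 'c': 54}

{'a': 86, 'b': 49, 'c': 54}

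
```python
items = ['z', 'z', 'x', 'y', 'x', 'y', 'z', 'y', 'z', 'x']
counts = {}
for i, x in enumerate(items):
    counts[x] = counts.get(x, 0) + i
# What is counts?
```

Initial: counts = {}, items = ['z', 'z', 'x', 'y', 'x', 'y', 'z', 'y', 'z', 'x']
i=0, x='z': counts = {'z': 0}
i=1, x='z': counts = {'z': 1}
i=2, x='x': counts = {'z': 1, 'x': 2}
i=3, x='y': counts = {'z': 1, 'x': 2, 'y': 3}
i=4, x='x': counts = {'z': 1, 'x': 6, 'y': 3}
i=5, x='y': counts = {'z': 1, 'x': 6, 'y': 8}
i=6, x='z': counts = {'z': 7, 'x': 6, 'y': 8}
i=7, x='y': counts = {'z': 7, 'x': 6, 'y': 15}
i=8, x='z': counts = {'z': 15, 'x': 6, 'y': 15}
i=9, x='x': counts = {'z': 15, 'x': 15, 'y': 15}

{'z': 15, 'x': 15, 'y': 15}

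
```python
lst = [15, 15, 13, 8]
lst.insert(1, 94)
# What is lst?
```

[15, 94, 15, 13, 8]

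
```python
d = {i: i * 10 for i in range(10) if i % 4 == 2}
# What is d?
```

{2: 20, 6: 60}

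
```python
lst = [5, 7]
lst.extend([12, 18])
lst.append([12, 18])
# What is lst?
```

After line 1: lst = [5, 7]
After line 2 (extend unpacks [12, 18]): lst = [5, 7, 12, 18]
After line 3 (append adds [12, 18] as single element): lst = [5, 7, 12, 18, [12, 18]]

[5, 7, 12, 18, [12, 18]]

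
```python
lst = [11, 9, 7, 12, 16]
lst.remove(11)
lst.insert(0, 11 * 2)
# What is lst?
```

After line 1: lst = [11, 9, 7, 12, 16]
After line 2 (remove first 11): lst = [9, 7, 12, 16]
After line 3 (insert 22 at index 0): lst = [22, 9, 7, 12, 16]

[22, 9, 7, 12, 16]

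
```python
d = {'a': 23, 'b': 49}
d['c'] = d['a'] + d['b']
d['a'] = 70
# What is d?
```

After line 1: d = {'a': 23, 'b': 49}
After line 2 (d['c'] = 23 + 49): d = {'a': 23, 'b': 49, 'c': 72}
After line 3: d = {'a': 70, 'b': 49, 'c': 72}

{'a': 70, 'b': 49, 'c': 72}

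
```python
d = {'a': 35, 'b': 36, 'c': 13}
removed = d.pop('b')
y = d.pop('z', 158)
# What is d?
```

After line 1: d = {'a': 35, 'b': 36, 'c': 13}
After line 2 (pop 'b' returns 36): d = {'a': 35, 'c': 13}, removed = 36
After line 3 (pop 'z' missing, returns default 158): d = {'a': 35, 'c': 13}, y = 158

{'a': 35, 'c': 13}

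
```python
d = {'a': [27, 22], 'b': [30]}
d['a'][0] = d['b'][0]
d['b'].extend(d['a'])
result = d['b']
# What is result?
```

After line 1: d = {'a': [27, 22], 'b': [30]}
After line 2 (a[0] = b[0] = 30): d = {'a': [30, 22], 'b': [30]}
After line 3 (b.extend(a) appends [30, 22]): d = {'a': [30, 22], 'b': [30, 30, 22]}
After line 4: result = d['b'] = [30, 30, 22]

[30, 30, 22]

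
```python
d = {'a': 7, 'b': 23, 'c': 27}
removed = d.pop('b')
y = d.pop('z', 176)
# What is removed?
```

After line 1: d = {'a': 7, 'b': 23, 'c': 27}
After line 2 (pop 'b' returns 23): d = {'a': 7, 'c': 27}, removed = 23
After line 3 (pop 'z' missing, returns default 176): d = {'a': 7, 'c': 27}, y = 176

23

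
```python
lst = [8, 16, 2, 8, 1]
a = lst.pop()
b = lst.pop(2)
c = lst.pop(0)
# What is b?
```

After line 1: lst = [8, 16, 2, 8, 1]
After line 2 (pop() -> a = 1): lst = [8, 16, 2, 8]
After line 3 (pop(2) -> b = 2): lst = [8, 16, 8]
After line 4 (pop(0) -> c = 8): lst = [16, 8]

2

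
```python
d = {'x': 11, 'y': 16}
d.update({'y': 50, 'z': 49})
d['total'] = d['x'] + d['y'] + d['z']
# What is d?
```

After line 1: d = {'x': 11, 'y': 16}
After line 2 (y overwritten, z added): d = {'x': 11, 'y': 50, 'z': 49}
After line 3 (total = 11 + 50 + 49 = 110): d = {'x': 11, 'y': 50, 'z': 49, 'total': 110}

{'x': 11, 'y': 50, 'z': 49, 'total': 110}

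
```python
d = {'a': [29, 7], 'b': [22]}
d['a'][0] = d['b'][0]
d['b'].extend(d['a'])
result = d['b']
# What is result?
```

After line 1: d = {'a': [29, 7], 'b': [22]}
After line 2 (a[0] = b[0] = 22): d = {'a': [22, 7], 'b': [22]}
After line 3 (b.extend(a) appends [22, 7]): d = {'a': [22, 7], 'b': [22, 22, 7]}
After line 4: result = d['b'] = [22, 22, 7]

[22, 22, 7]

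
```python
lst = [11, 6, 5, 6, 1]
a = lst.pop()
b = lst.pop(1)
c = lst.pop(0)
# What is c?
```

After line 1: lst = [11, 6, 5, 6, 1]
After line 2 (pop() -> a = 1): lst = [11, 6, 5, 6]
After line 3 (pop(1) -> b = 6): lst = [11, 5, 6]
After line 4 (pop(0) -> c = 11): lst = [5, 6]

11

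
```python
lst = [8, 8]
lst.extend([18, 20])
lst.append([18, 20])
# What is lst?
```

After line 1: lst = [8, 8]
After line 2 (extend unpacks [18, 20]): lst = [8, 8, 18, 20]
After line 3 (append adds [18, 20] as single element): lst = [8, 8, 18, 20, [18, 20]]

[8, 8, 18, 20, [18, 20]]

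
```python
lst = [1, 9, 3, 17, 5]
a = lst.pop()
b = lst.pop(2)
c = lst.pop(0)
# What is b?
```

After line 1: lst = [1, 9, 3, 17, 5]
After line 2 (pop() -> a = 5): lst = [1, 9, 3, 17]
After line 3 (pop(2) -> b = 3): lst = [1, 9, 17]
After line 4 (pop(0) -> c = 1): lst = [9, 17]

3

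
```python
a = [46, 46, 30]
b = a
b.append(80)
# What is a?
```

After line 1: a = [46, 46, 30]
After line 2 (b = a is an alias, same object): a = [46, 46, 30], b = [46, 46, 30]
After line 3 (b.append mutates the shared list): a = [46, 46, 30, 80], b = [46, 46, 30, 80]

[46, 46, 30, 80]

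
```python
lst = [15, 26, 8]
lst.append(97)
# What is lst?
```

[15, 26, 8, 97]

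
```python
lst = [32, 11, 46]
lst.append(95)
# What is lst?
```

[32, 11, 46, 95]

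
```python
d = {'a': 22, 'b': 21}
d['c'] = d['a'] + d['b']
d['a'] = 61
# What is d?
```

After line 1: d = {'a': 22, 'b': 21}
After line 2 (d['c'] = 22 + 21): d = {'a': 22, 'b': 21, 'c': 43}
After line 3: d = {'a': 61, 'b': 21, 'c': 43}

{'a': 61, 'b': 21, 'c': 43}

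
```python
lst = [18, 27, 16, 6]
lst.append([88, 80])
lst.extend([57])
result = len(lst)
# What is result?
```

After line 1: lst = [18, 27, 16, 6]
After line 2 (append adds [88, 80] as single element): lst = [18, 27, 16, 6, [88, 80]]
After line 3 (extend unpacks [57], adds 57): lst = [18, 27, 16, 6, [88, 80], 57]
After line 4: result = len(lst) = 6

6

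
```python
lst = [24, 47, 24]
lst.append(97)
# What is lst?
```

[24, 47, 24, 97]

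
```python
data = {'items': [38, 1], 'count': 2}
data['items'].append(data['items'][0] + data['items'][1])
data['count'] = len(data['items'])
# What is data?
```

After line 1: data = {'items': [38, 1], 'count': 2}
After line 2 (append 38 + 1 = 39): data = {'items': [38, 1, 39], 'count': 2}
After line 3 (count = len(items) = 3): data = {'items': [38, 1, 39], 'count': 3}

{'items': [38, 1, 39], 'count': 3}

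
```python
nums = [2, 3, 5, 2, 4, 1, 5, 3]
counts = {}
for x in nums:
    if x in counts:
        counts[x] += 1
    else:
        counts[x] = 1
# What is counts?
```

Initial: counts = {}, nums = [2, 3, 5, 2, 4, 1, 5, 3]
See 2: counts = {2: 1}
See 3: counts = {2: 1, 3: 1}
See 5: counts = {2: 1, 3: 1, 5: 1}
See 2: counts = {2: 2, 3: 1, 5: 1}
See 4: counts = {2: 2, 3: 1, 5: 1, 4: 1}
See 1: counts = {2: 2, 3: 1, 5: 1, 4: 1, 1: 1}
See 5: counts = {2: 2, 3: 1, 5: 2, 4: 1, 1: 1}
See 3: counts = {2: 2, 3: 2, 5: 2, 4: 1, 1: 1}

{2: 2, 3: 2, 5: 2, 4: 1, 1: 1}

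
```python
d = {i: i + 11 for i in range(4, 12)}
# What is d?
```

{4: 15, 5: 16, 6: 17, 7: 18, 8: 19, 9: 20, 10: 21, 11: 22}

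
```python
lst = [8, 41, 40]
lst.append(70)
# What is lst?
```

[8, 41, 40, 70]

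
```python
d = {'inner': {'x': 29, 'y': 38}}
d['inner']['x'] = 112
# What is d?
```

After line 1: d = {'inner': {'x': 29, 'y': 38}}
After line 2 (inner x overwritten): d = {'inner': {'x': 112, 'y': 38}}

{'inner': {'x': 112, 'y': 38}}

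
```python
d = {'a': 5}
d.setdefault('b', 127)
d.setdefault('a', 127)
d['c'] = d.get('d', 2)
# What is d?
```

After line 1: d = {'a': 5}
After line 2 (setdefault adds 'b'=127): d = {'a': 5, 'b': 127}
After line 3 (setdefault 'a' no-op, already exists): d = {'a': 5, 'b': 127}
After line 4 (get('d', 2) returns default since 'd' not in d): d = {'a': 5, 'b': 127, 'c': 2}

{'a': 5, 'b': 127, 'c': 2}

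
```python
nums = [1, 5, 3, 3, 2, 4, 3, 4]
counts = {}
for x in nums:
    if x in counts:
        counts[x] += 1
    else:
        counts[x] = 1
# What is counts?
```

Initial: counts = {}, nums = [1, 5, 3, 3, 2, 4, 3, 4]
See 1: counts = {1: 1}
See 5: counts = {1: 1, 5: 1}
See 3: counts = {1: 1, 5: 1, 3: 1}
See 3: counts = {1: 1, 5: 1, 3: 2}
See 2: counts = {1: 1, 5: 1, 3: 2, 2: 1}
See 4: counts = {1: 1, 5: 1, 3: 2, 2: 1, 4: 1}
See 3: counts = {1: 1, 5: 1, 3: 3, 2: 1, 4: 1}
See 4: counts = {1: 1, 5: 1, 3: 3, 2: 1, 4: 2}

{1: 1, 5: 1, 3: 3, 2: 1, 4: 2}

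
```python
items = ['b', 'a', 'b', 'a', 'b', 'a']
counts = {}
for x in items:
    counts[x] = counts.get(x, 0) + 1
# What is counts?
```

Initial: counts = {}, items = ['b', 'a', 'b', 'a', 'b', 'a']
See 'b': counts = {'b': 1}
See 'a': counts = {'b': 1, 'a': 1}
See 'b': counts = {'b': 2, 'a': 1}
See 'a': counts = {'b': 2, 'a': 2}
See 'b': counts = {'b': 3, 'a': 2}
See 'a': counts = {'b': 3, 'a': 3}

{'b': 3, 'a': 3}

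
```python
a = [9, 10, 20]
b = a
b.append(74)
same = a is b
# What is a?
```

After line 1: a = [9, 10, 20]
After line 2 (b = a is an alias, same object): a = [9, 10, 20], b = [9, 10, 20]
After line 3 (b.append mutates the shared list): a = [9, 10, 20, 74], b = [9, 10, 20, 74]
After line 4 (same = a is b; same object -> True): same = True

[9, 10, 20, 74]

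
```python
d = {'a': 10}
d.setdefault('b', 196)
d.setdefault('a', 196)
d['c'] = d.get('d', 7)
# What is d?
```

After line 1: d = {'a': 10}
After line 2 (setdefault adds 'b'=196): d = {'a': 10, 'b': 196}
After line 3 (setdefault 'a' no-op, already exists): d = {'a': 10, 'b': 196}
After line 4 (get('d', 7) returns default since 'd' not in d): d = {'a': 10, 'b': 196, 'c': 7}

{'a': 10, 'b': 196, 'c': 7}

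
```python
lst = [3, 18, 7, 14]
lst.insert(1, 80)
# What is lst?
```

[3, 80, 18, 7, 14]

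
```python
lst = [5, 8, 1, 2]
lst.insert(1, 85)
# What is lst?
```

[5, 85, 8, 1, 2]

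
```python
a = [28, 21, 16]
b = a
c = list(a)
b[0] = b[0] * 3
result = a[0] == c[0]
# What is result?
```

After line 1: a = [28, 21, 16]
After line 2 (b = a, alias): a = [28, 21, 16], b = [28, 21, 16]
After line 3 (c = list(a) is a copy, new object): c = [28, 21, 16]
After line 4 (b[0] = 28 * 3 = 84; mutates shared a/b): a = b = [84, 21, 16], c = [28, 21, 16]
After line 5 (a[0] = 84, c[0] = 28; result = False)

False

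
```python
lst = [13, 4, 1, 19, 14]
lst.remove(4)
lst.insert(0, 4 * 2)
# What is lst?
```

After line 1: lst = [13, 4, 1, 19, 14]
After line 2 (remove first 4): lst = [13, 1, 19, 14]
After line 3 (insert 8 at index 0): lst = [8, 13, 1, 19, 14]

[8, 13, 1, 19, 14]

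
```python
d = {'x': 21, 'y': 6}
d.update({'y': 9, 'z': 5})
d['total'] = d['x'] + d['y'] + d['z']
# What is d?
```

After line 1: d = {'x': 21, 'y': 6}
After line 2 (y overwritten, z added): d = {'x': 21, 'y': 9, 'z': 5}
After line 3 (total = 21 + 9 + 5 = 35): d = {'x': 21, 'y': 9, 'z': 5, 'total': 35}

{'x': 21, 'y': 9, 'z': 5, 'total': 35}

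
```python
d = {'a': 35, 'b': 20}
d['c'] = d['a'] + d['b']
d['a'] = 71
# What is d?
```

After line 1: d = {'a': 35, 'b': 20}
After line 2 (d['c'] = 35 + 20): d = {'a': 35, 'b': 20, 'c': 55}
After line 3: d = {'a': 71, 'b': 20, 'c': 55}

{'a': 71, 'b': 20, 'c': 55}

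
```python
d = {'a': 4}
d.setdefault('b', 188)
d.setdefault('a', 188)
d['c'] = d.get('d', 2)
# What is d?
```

After line 1: d = {'a': 4}
After line 2 (setdefault adds 'b'=188): d = {'a': 4, 'b': 188}
After line 3 (setdefault 'a' no-op, already exists): d = {'a': 4, 'b': 188}
After line 4 (get('d', 2) returns default since 'd' not in d): d = {'a': 4, 'b': 188, 'c': 2}

{'a': 4, 'b': 188, 'c': 2}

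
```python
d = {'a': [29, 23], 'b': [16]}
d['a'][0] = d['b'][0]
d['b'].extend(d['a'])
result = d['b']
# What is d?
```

After line 1: d = {'a': [29, 23], 'b': [16]}
After line 2 (a[0] = b[0] = 16): d = {'a': [16, 23], 'b': [16]}
After line 3 (b.extend(a) appends [16, 23]): d = {'a': [16, 23], 'b': [16, 16, 23]}
After line 4: result = d['b'] = [16, 16, 23]

{'a': [16, 23], 'b': [16, 16, 23]}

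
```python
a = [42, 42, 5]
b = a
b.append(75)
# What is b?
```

After line 1: a = [42, 42, 5]
After line 2 (b = a is an alias, same object): a = [42, 42, 5], b = [42, 42, 5]
After line 3 (b.append mutates the shared list): a = [42, 42, 5, 75], b = [42, 42, 5, 75]

[42, 42, 5, 75]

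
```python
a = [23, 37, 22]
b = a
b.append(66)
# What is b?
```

After line 1: a = [23, 37, 22]
After line 2 (b = a is an alias, same object): a = [23, 37, 22], b = [23, 37, 22]
After line 3 (b.append mutates the shared list): a = [23, 37, 22, 66], b = [23, 37, 22, 66]

[23, 37, 22, 66]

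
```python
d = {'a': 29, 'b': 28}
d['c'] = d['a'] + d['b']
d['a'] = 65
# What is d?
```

After line 1: d = {'a': 29, 'b': 28}
After line 2 (d['c'] = 29 + 28): d = {'a': 29, 'b': 28, 'c': 57}
After line 3: d = {'a': 65, 'b': 28, 'c': 57}

{'a': 65, 'b': 28, 'c': 57}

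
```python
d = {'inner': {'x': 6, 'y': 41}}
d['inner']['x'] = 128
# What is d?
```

After line 1: d = {'inner': {'x': 6, 'y': 41}}
After line 2 (inner x overwritten): d = {'inner': {'x': 128, 'y': 41}}

{'inner': {'x': 128, 'y': 41}}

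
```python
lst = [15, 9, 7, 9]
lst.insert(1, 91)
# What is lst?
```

[15, 91, 9, 7, 9]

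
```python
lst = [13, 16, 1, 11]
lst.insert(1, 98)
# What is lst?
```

[13, 98, 16, 1, 11]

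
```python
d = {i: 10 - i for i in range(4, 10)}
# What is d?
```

{4: 6, 5: 5, 6: 4, 7: 3, 8: 2, 9: 1}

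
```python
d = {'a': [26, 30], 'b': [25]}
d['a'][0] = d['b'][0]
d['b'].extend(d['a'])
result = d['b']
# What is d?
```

After line 1: d = {'a': [26, 30], 'b': [25]}
After line 2 (a[0] = b[0] = 25): d = {'a': [25, 30], 'b': [25]}
After line 3 (b.extend(a) appends [25, 30]): d = {'a': [25, 30], 'b': [25, 25, 30]}
After line 4: result = d['b'] = [25, 25, 30]

{'a': [25, 30], 'b': [25, 25, 30]}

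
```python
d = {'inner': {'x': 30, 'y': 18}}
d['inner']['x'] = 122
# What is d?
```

After line 1: d = {'inner': {'x': 30, 'y': 18}}
After line 2 (inner x overwritten): d = {'inner': {'x': 122, 'y': 18}}

{'inner': {'x': 122, 'y': 18}}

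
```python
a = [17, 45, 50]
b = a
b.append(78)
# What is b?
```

After line 1: a = [17, 45, 50]
After line 2 (b = a is an alias, same object): a = [17, 45, 50], b = [17, 45, 50]
After line 3 (b.append mutates the shared list): a = [17, 45, 50, 78], b = [17, 45, 50, 78]

[17, 45, 50, 78]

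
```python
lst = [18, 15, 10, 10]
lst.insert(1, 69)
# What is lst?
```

[18, 69, 15, 10, 10]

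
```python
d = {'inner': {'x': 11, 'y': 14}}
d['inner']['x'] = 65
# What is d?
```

After line 1: d = {'inner': {'x': 11, 'y': 14}}
After line 2 (inner x overwritten): d = {'inner': {'x': 65, 'y': 14}}

{'inner': {'x': 65, 'y': 14}}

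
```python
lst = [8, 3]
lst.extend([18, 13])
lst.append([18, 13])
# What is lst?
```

After line 1: lst = [8, 3]
After line 2 (extend unpacks [18, 13]): lst = [8, 3, 18, 13]
After line 3 (append adds [18, 13] as single element): lst = [8, 3, 18, 13, [18, 13]]

[8, 3, 18, 13, [18, 13]]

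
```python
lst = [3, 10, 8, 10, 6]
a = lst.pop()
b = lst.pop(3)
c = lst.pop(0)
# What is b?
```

After line 1: lst = [3, 10, 8, 10, 6]
After line 2 (pop() -> a = 6): lst = [3, 10, 8, 10]
After line 3 (pop(3) -> b = 10): lst = [3, 10, 8]
After line 4 (pop(0) -> c = 3): lst = [10, 8]

10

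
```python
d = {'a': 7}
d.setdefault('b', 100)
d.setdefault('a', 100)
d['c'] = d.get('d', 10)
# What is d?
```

After line 1: d = {'a': 7}
After line 2 (setdefault adds 'b'=100): d = {'a': 7, 'b': 100}
After line 3 (setdefault 'a' no-op, already exists): d = {'a': 7, 'b': 100}
After line 4 (get('d', 10) returns default since 'd' not in d): d = {'a': 7, 'b': 100, 'c': 10}

{'a': 7, 'b': 100, 'c': 10}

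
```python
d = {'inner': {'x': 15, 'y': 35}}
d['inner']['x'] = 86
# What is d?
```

After line 1: d = {'inner': {'x': 15, 'y': 35}}
After line 2 (inner x overwritten): d = {'inner': {'x': 86, 'y': 35}}

{'inner': {'x': 86, 'y': 35}}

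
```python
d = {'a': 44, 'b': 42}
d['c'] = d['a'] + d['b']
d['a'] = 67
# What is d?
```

After line 1: d = {'a': 44, 'b': 42}
After line 2 (d['c'] = 44 + 42): d = {'a': 44, 'b': 42, 'c': 86}
After line 3: d = {'a': 67, 'b': 42, 'c': 86}

{'a': 67, 'b': 42, 'c': 86}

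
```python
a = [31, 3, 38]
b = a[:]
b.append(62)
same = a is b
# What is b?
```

After line 1: a = [31, 3, 38]
After line 2 (b = a[:] is a shallow copy, new object): a = [31, 3, 38], b = [31, 3, 38]
After line 3 (append only mutates b): a = [31, 3, 38], b = [31, 3, 38, 62]
After line 4 (same = a is b; different objects -> False): same = False

[31, 3, 38, 62]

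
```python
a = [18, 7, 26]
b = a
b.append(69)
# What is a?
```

After line 1: a = [18, 7, 26]
After line 2 (b = a is an alias, same object): a = [18, 7, 26], b = [18, 7, 26]
After line 3 (b.append mutates the shared list): a = [18, 7, 26, 69], b = [18, 7, 26, 69]

[18, 7, 26, 69]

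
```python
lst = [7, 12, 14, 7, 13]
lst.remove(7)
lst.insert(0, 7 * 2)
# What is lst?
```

After line 1: lst = [7, 12, 14, 7, 13]
After line 2 (remove first 7): lst = [12, 14, 7, 13]
After line 3 (insert 14 at index 0): lst = [14, 12, 14, 7, 13]

[14, 12, 14, 7, 13]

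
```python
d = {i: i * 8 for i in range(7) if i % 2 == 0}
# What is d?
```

{0: 0, 2: 16, 4: 32, 6: 48}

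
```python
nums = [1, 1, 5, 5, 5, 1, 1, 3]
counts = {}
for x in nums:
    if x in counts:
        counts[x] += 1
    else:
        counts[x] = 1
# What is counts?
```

Initial: counts = {}, nums = [1, 1, 5, 5, 5, 1, 1, 3]
See 1: counts = {1: 1}
See 1: counts = {1: 2}
See 5: counts = {1: 2, 5: 1}
See 5: counts = {1: 2, 5: 2}
See 5: counts = {1: 2, 5: 3}
See 1: counts = {1: 3, 5: 3}
See 1: counts = {1: 4, 5: 3}
See 3: counts = {1: 4, 5: 3, 3: 1}

{1: 4, 5: 3, 3: 1}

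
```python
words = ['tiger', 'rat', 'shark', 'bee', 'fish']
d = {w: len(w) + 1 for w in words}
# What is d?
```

{'tiger': 6, 'rat': 4, 'shark': 6, 'bee': 4, 'fish': 5}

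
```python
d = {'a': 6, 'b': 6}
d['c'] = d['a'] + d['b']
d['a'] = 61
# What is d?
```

After line 1: d = {'a': 6, 'b': 6}
After line 2 (d['c'] = 6 + 6): d = {'a': 6, 'b': 6, 'c': 12}
After line 3: d = {'a': 61, 'b': 6, 'c': 12}

{'a': 61, 'b': 6, 'c': 12}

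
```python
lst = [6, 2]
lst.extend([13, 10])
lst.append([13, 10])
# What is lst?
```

After line 1: lst = [6, 2]
After line 2 (extend unpacks [13, 10]): lst = [6, 2, 13, 10]
After line 3 (append adds [13, 10] as single element): lst = [6, 2, 13, 10, [13, 10]]

[6, 2, 13, 10, [13, 10]]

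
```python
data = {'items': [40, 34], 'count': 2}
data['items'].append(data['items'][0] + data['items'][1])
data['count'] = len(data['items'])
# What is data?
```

After line 1: data = {'items': [40, 34], 'count': 2}
After line 2 (append 40 + 34 = 74): data = {'items': [40, 34, 74], 'count': 2}
After line 3 (count = len(items) = 3): data = {'items': [40, 34, 74], 'count': 3}

{'items': [40, 34, 74], 'count': 3}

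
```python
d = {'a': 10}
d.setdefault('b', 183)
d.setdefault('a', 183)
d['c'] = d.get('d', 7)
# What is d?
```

After line 1: d = {'a': 10}
After line 2 (setdefault adds 'b'=183): d = {'a': 10, 'b': 183}
After line 3 (setdefault 'a' no-op, already exists): d = {'a': 10, 'b': 183}
After line 4 (get('d', 7) returns default since 'd' not in d): d = {'a': 10, 'b': 183, 'c': 7}

{'a': 10, 'b': 183, 'c': 7}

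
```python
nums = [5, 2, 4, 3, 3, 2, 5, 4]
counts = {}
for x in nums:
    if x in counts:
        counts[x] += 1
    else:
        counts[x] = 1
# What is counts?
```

Initial: counts = {}, nums = [5, 2, 4, 3, 3, 2, 5, 4]
See 5: counts = {5: 1}
See 2: counts = {5: 1, 2: 1}
See 4: counts = {5: 1, 2: 1, 4: 1}
See 3: counts = {5: 1, 2: 1, 4: 1, 3: 1}
See 3: counts = {5: 1, 2: 1, 4: 1, 3: 2}
See 2: counts = {5: 1, 2: 2, 4: 1, 3: 2}
See 5: counts = {5: 2, 2: 2, 4: 1, 3: 2}
See 4: counts = {5: 2, 2: 2, 4: 2, 3: 2}

{5: 2, 2: 2, 4: 2, 3: 2}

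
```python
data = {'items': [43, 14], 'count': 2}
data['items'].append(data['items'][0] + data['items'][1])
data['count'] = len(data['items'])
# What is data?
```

After line 1: data = {'items': [43, 14], 'count': 2}
After line 2 (append 43 + 14 = 57): data = {'items': [43, 14, 57], 'count': 2}
After line 3 (count = len(items) = 3): data = {'items': [43, 14, 57], 'count': 3}

{'items': [43, 14, 57], 'count': 3}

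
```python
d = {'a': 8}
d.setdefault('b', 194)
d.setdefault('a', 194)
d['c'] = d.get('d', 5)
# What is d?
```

After line 1: d = {'a': 8}
After line 2 (setdefault adds 'b'=194): d = {'a': 8, 'b': 194}
After line 3 (setdefault 'a' no-op, already exists): d = {'a': 8, 'b': 194}
After line 4 (get('d', 5) returns default since 'd' not in d): d = {'a': 8, 'b': 194, 'c': 5}

{'a': 8, 'b': 194, 'c': 5}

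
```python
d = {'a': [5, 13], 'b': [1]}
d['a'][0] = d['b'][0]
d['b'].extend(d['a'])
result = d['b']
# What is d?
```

After line 1: d = {'a': [5, 13], 'b': [1]}
After line 2 (a[0] = b[0] = 1): d = {'a': [1, 13], 'b': [1]}
After line 3 (b.extend(a) appends [1, 13]): d = {'a': [1, 13], 'b': [1, 1, 13]}
After line 4: result = d['b'] = [1, 1, 13]

{'a': [1, 13], 'b': [1, 1, 13]}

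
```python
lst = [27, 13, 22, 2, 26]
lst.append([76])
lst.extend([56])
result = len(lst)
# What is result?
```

After line 1: lst = [27, 13, 22, 2, 26]
After line 2 (append adds [76] as single element): lst = [27, 13, 22, 2, 26, [76]]
After line 3 (extend unpacks [56], adds 56): lst = [27, 13, 22, 2, 26, [76], 56]
After line 4: result = len(lst) = 7

7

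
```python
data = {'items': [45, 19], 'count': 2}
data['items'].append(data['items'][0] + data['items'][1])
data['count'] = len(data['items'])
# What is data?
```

After line 1: data = {'items': [45, 19], 'count': 2}
After line 2 (append 45 + 19 = 64): data = {'items': [45, 19, 64], 'count': 2}
After line 3 (count = len(items) = 3): data = {'items': [45, 19, 64], 'count': 3}

{'items': [45, 19, 64], 'count': 3}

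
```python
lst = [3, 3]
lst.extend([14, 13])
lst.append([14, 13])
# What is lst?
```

After line 1: lst = [3, 3]
After line 2 (extend unpacks [14, 13]): lst = [3, 3, 14, 13]
After line 3 (append adds [14, 13] as single element): lst = [3, 3, 14, 13, [14, 13]]

[3, 3, 14, 13, [14, 13]]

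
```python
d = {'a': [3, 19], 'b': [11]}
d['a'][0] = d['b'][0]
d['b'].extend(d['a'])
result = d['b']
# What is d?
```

After line 1: d = {'a': [3, 19], 'b': [11]}
After line 2 (a[0] = b[0] = 11): d = {'a': [11, 19], 'b': [11]}
After line 3 (b.extend(a) appends [11, 19]): d = {'a': [11, 19], 'b': [11, 11, 19]}
After line 4: result = d['b'] = [11, 11, 19]

{'a': [11, 19], 'b': [11, 11, 19]}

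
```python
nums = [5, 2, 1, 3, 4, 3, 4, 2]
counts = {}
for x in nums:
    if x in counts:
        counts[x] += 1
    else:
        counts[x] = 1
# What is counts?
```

Initial: counts = {}, nums = [5, 2, 1, 3, 4, 3, 4, 2]
See 5: counts = {5: 1}
See 2: counts = {5: 1, 2: 1}
See 1: counts = {5: 1, 2: 1, 1: 1}
See 3: counts = {5: 1, 2: 1, 1: 1, 3: 1}
See 4: counts = {5: 1, 2: 1, 1: 1, 3: 1, 4: 1}
See 3: counts = {5: 1, 2: 1, 1: 1, 3: 2, 4: 1}
See 4: counts = {5: 1, 2: 1, 1: 1, 3: 2, 4: 2}
See 2: counts = {5: 1, 2: 2, 1: 1, 3: 2, 4: 2}

{5: 1, 2: 2, 1: 1, 3: 2, 4: 2}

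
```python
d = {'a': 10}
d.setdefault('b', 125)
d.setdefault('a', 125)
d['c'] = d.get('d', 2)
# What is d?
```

After line 1: d = {'a': 10}
After line 2 (setdefault adds 'b'=125): d = {'a': 10, 'b': 125}
After line 3 (setdefault 'a' no-op, already exists): d = {'a': 10, 'b': 125}
After line 4 (get('d', 2) returns default since 'd' not in d): d = {'a': 10, 'b': 125, 'c': 2}

{'a': 10, 'b': 125, 'c': 2}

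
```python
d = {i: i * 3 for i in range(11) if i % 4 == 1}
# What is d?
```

{1: 3, 5: 15, 9: 27}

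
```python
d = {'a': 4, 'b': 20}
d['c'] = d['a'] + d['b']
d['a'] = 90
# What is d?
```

After line 1: d = {'a': 4, 'b': 20}
After line 2 (d['c'] = 4 + 20): d = {'a': 4, 'b': 20, 'c': 24}
After line 3: d = {'a': 90, 'b': 20, 'c': 24}

{'a': 90, 'b': 20, 'c': 24}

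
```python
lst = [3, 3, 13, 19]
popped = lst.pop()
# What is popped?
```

19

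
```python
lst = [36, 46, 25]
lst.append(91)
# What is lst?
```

[36, 46, 25, 91]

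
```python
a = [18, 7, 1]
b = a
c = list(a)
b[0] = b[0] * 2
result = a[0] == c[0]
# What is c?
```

After line 1: a = [18, 7, 1]
After line 2 (b = a, alias): a = [18, 7, 1], b = [18, 7, 1]
After line 3 (c = list(a) is a copy, new object): c = [18, 7, 1]
After line 4 (b[0] = 18 * 2 = 36; mutates shared a/b): a = b = [36, 7, 1], c = [18, 7, 1]
After line 5 (a[0] = 36, c[0] = 18; result = False)

[18, 7, 1]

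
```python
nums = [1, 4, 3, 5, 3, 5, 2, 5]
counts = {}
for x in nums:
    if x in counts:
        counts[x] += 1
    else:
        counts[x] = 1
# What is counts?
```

Initial: counts = {}, nums = [1, 4, 3, 5, 3, 5, 2, 5]
See 1: counts = {1: 1}
See 4: counts = {1: 1, 4: 1}
See 3: counts = {1: 1, 4: 1, 3: 1}
See 5: counts = {1: 1, 4: 1, 3: 1, 5: 1}
See 3: counts = {1: 1, 4: 1, 3: 2, 5: 1}
See 5: counts = {1: 1, 4: 1, 3: 2, 5: 2}
See 2: counts = {1: 1, 4: 1, 3: 2, 5: 2, 2: 1}
See 5: counts = {1: 1, 4: 1, 3: 2, 5: 3, 2: 1}

{1: 1, 4: 1, 3: 2, 5: 3, 2: 1}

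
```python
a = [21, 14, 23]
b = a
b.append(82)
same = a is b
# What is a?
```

After line 1: a = [21, 14, 23]
After line 2 (b = a is an alias, same object): a = [21, 14, 23], b = [21, 14, 23]
After line 3 (b.append mutates the shared list): a = [21, 14, 23, 82], b = [21, 14, 23, 82]
After line 4 (same = a is b; same object -> True): same = True

[21, 14, 23, 82]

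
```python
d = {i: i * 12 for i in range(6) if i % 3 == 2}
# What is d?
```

{2: 24, 5: 60}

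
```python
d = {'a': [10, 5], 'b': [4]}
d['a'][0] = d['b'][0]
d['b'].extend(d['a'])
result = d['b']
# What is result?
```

After line 1: d = {'a': [10, 5], 'b': [4]}
After line 2 (a[0] = b[0] = 4): d = {'a': [4, 5], 'b': [4]}
After line 3 (b.extend(a) appends [4, 5]): d = {'a': [4, 5], 'b': [4, 4, 5]}
After line 4: result = d['b'] = [4, 4, 5]

[4, 4, 5]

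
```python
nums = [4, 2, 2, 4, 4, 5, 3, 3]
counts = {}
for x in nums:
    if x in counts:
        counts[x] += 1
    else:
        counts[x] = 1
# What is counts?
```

Initial: counts = {}, nums = [4, 2, 2, 4, 4, 5, 3, 3]
See 4: counts = {4: 1}
See 2: counts = {4: 1, 2: 1}
See 2: counts = {4: 1, 2: 2}
See 4: counts = {4: 2, 2: 2}
See 4: counts = {4: 3, 2: 2}
See 5: counts = {4: 3, 2: 2, 5: 1}
See 3: counts = {4: 3, 2: 2, 5: 1, 3: 1}
See 3: counts = {4: 3, 2: 2, 5: 1, 3: 2}

{4: 3, 2: 2, 5: 1, 3: 2}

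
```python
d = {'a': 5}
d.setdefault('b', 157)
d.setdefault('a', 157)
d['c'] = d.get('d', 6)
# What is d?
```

After line 1: d = {'a': 5}
After line 2 (setdefault adds 'b'=157): d = {'a': 5, 'b': 157}
After line 3 (setdefault 'a' no-op, already exists): d = {'a': 5, 'b': 157}
After line 4 (get('d', 6) returns default since 'd' not in d): d = {'a': 5, 'b': 157, 'c': 6}

{'a': 5, 'b': 157, 'c': 6}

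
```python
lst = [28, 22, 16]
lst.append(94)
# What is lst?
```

[28, 22, 16, 94]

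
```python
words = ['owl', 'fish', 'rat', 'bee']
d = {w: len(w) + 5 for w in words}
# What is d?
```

{'owl': 8, 'fish': 9, 'rat': 8, 'bee': 8}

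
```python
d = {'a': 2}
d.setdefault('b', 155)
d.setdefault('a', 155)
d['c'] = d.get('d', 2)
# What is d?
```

After line 1: d = {'a': 2}
After line 2 (setdefault adds 'b'=155): d = {'a': 2, 'b': 155}
After line 3 (setdefault 'a' no-op, already exists): d = {'a': 2, 'b': 155}
After line 4 (get('d', 2) returns default since 'd' not in d): d = {'a': 2, 'b': 155, 'c': 2}

{'a': 2, 'b': 155, 'c': 2}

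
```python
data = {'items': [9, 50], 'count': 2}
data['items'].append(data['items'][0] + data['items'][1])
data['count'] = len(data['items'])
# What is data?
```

After line 1: data = {'items': [9, 50], 'count': 2}
After line 2 (append 9 + 50 = 59): data = {'items': [9, 50, 59], 'count': 2}
After line 3 (count = len(items) = 3): data = {'items': [9, 50, 59], 'count': 3}

{'items': [9, 50, 59], 'count': 3}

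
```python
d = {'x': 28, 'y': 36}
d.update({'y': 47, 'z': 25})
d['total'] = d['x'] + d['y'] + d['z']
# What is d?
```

After line 1: d = {'x': 28, 'y': 36}
After line 2 (y overwritten, z added): d = {'x': 28, 'y': 47, 'z': 25}
After line 3 (total = 28 + 47 + 25 = 100): d = {'x': 28, 'y': 47, 'z': 25, 'total': 100}

{'x': 28, 'y': 47, 'z': 25, 'total': 100}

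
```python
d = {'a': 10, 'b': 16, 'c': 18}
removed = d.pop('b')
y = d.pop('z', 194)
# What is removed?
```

After line 1: d = {'a': 10, 'b': 16, 'c': 18}
After line 2 (pop 'b' returns 16): d = {'a': 10, 'c': 18}, removed = 16
After line 3 (pop 'z' missing, returns default 194): d = {'a': 10, 'c': 18}, y = 194

16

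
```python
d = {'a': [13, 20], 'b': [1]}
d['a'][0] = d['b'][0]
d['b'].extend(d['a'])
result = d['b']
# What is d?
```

After line 1: d = {'a': [13, 20], 'b': [1]}
After line 2 (a[0] = b[0] = 1): d = {'a': [1, 20], 'b': [1]}
After line 3 (b.extend(a) appends [1, 20]): d = {'a': [1, 20], 'b': [1, 1, 20]}
After line 4: result = d['b'] = [1, 1, 20]

{'a': [1, 20], 'b': [1, 1, 20]}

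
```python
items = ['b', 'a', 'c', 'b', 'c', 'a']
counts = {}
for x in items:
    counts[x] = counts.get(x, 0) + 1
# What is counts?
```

Initial: counts = {}, items = ['b', 'a', 'c', 'b', 'c', 'a']
See 'b': counts = {'b': 1}
See 'a': counts = {'b': 1, 'a': 1}
See 'c': counts = {'b': 1, 'a': 1, 'c': 1}
See 'b': counts = {'b': 2, 'a': 1, 'c': 1}
See 'c': counts = {'b': 2, 'a': 1, 'c': 2}
See 'a': counts = {'b': 2, 'a': 2, 'c': 2}

{'b': 2, 'a': 2, 'c': 2}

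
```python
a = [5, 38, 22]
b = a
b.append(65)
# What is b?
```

After line 1: a = [5, 38, 22]
After line 2 (b = a is an alias, same object): a = [5, 38, 22], b = [5, 38, 22]
After line 3 (b.append mutates the shared list): a = [5, 38, 22, 65], b = [5, 38, 22, 65]

[5, 38, 22, 65]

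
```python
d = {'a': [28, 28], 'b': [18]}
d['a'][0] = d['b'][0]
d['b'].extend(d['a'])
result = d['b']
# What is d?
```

After line 1: d = {'a': [28, 28], 'b': [18]}
After line 2 (a[0] = b[0] = 18): d = {'a': [18, 28], 'b': [18]}
After line 3 (b.extend(a) appends [18, 28]): d = {'a': [18, 28], 'b': [18, 18, 28]}
After line 4: result = d['b'] = [18, 18, 28]

{'a': [18, 28], 'b': [18, 18, 28]}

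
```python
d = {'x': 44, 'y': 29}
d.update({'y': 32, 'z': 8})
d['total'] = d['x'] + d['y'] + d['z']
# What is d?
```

After line 1: d = {'x': 44, 'y': 29}
After line 2 (y overwritten, z added): d = {'x': 44, 'y': 32, 'z': 8}
After line 3 (total = 44 + 32 + 8 = 84): d = {'x': 44, 'y': 32, 'z': 8, 'total': 84}

{'x': 44, 'y': 32, 'z': 8, 'total': 84}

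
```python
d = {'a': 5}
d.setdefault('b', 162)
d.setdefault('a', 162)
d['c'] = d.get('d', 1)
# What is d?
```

After line 1: d = {'a': 5}
After line 2 (setdefault adds 'b'=162): d = {'a': 5, 'b': 162}
After line 3 (setdefault 'a' no-op, already exists): d = {'a': 5, 'b': 162}
After line 4 (get('d', 1) returns default since 'd' not in d): d = {'a': 5, 'b': 162, 'c': 1}

{'a': 5, 'b': 162, 'c': 1}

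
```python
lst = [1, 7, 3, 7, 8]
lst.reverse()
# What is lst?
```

[8, 7, 3, 7, 1]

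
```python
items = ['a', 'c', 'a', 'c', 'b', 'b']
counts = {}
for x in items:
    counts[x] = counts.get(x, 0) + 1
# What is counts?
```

Initial: counts = {}, items = ['a', 'c', 'a', 'c', 'b', 'b']
See 'a': counts = {'a': 1}
See 'c': counts = {'a': 1, 'c': 1}
See 'a': counts = {'a': 2, 'c': 1}
See 'c': counts = {'a': 2, 'c': 2}
See 'b': counts = {'a': 2, 'c': 2, 'b': 1}
See 'b': counts = {'a': 2, 'c': 2, 'b': 2}

{'a': 2, 'c': 2, 'b': 2}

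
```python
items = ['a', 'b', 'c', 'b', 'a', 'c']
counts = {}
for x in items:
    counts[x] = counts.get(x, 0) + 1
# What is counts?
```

Initial: counts = {}, items = ['a', 'b', 'c', 'b', 'a', 'c']
See 'a': counts = {'a': 1}
See 'b': counts = {'a': 1, 'b': 1}
See 'c': counts = {'a': 1, 'b': 1, 'c': 1}
See 'b': counts = {'a': 1, 'b': 2, 'c': 1}
See 'a': counts = {'a': 2, 'b': 2, 'c': 1}
See 'c': counts = {'a': 2, 'b': 2, 'c': 2}

{'a': 2, 'b': 2, 'c': 2}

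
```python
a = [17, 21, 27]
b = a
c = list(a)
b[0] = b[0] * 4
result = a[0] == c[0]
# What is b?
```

After line 1: a = [17, 21, 27]
After line 2 (b = a, alias): a = [17, 21, 27], b = [17, 21, 27]
After line 3 (c = list(a) is a copy, new object): c = [17, 21, 27]
After line 4 (b[0] = 17 * 4 = 68; mutates shared a/b): a = b = [68, 21, 27], c = [17, 21, 27]
After line 5 (a[0] = 68, c[0] = 17; result = False)

[68, 21, 27]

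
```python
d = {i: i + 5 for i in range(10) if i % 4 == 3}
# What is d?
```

{3: 8, 7: 12}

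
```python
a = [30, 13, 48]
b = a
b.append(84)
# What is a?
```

After line 1: a = [30, 13, 48]
After line 2 (b = a is an alias, same object): a = [30, 13, 48], b = [30, 13, 48]
After line 3 (b.append mutates the shared list): a = [30, 13, 48, 84], b = [30, 13, 48, 84]

[30, 13, 48, 84]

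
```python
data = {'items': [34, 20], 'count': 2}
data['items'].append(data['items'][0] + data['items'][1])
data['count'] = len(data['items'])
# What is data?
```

After line 1: data = {'items': [34, 20], 'count': 2}
After line 2 (append 34 + 20 = 54): data = {'items': [34, 20, 54], 'count': 2}
After line 3 (count = len(items) = 3): data = {'items': [34, 20, 54], 'count': 3}

{'items': [34, 20, 54], 'count': 3}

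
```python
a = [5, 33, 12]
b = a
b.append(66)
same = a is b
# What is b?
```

After line 1: a = [5, 33, 12]
After line 2 (b = a is an alias, same object): a = [5, 33, 12], b = [5, 33, 12]
After line 3 (b.append mutates the shared list): a = [5, 33, 12, 66], b = [5, 33, 12, 66]
After line 4 (same = a is b; same object -> True): same = True

[5, 33, 12, 66]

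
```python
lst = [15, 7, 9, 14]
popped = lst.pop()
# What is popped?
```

14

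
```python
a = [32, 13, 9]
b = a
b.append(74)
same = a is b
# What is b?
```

After line 1: a = [32, 13, 9]
After line 2 (b = a is an alias, same object): a = [32, 13, 9], b = [32, 13, 9]
After line 3 (b.append mutates the shared list): a = [32, 13, 9, 74], b = [32, 13, 9, 74]
After line 4 (same = a is b; same object -> True): same = True

[32, 13, 9, 74]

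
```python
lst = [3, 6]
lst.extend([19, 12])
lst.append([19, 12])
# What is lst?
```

After line 1: lst = [3, 6]
After line 2 (extend unpacks [19, 12]): lst = [3, 6, 19, 12]
After line 3 (append adds [19, 12] as single element): lst = [3, 6, 19, 12, [19, 12]]

[3, 6, 19, 12, [19, 12]]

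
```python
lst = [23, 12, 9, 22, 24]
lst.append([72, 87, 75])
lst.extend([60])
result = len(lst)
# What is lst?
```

After line 1: lst = [23, 12, 9, 22, 24]
After line 2 (append adds [72, 87, 75] as single element): lst = [23, 12, 9, 22, 24, [72, 87, 75]]
After line 3 (extend unpacks [60], adds 60): lst = [23, 12, 9, 22, 24, [72, 87, 75], 60]
After line 4: result = len(lst) = 7

[23, 12, 9, 22, 24, [72, 87, 75], 60]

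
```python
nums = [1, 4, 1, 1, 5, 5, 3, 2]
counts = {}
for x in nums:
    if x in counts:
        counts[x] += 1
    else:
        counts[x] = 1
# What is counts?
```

Initial: counts = {}, nums = [1, 4, 1, 1, 5, 5, 3, 2]
See 1: counts = {1: 1}
See 4: counts = {1: 1, 4: 1}
See 1: counts = {1: 2, 4: 1}
See 1: counts = {1: 3, 4: 1}
See 5: counts = {1: 3, 4: 1, 5: 1}
See 5: counts = {1: 3, 4: 1, 5: 2}
See 3: counts = {1: 3, 4: 1, 5: 2, 3: 1}
See 2: counts = {1: 3, 4: 1, 5: 2, 3: 1, 2: 1}

{1: 3, 4: 1, 5: 2, 3: 1, 2: 1}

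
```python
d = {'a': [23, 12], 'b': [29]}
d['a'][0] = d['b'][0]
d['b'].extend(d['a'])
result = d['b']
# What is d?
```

After line 1: d = {'a': [23, 12], 'b': [29]}
After line 2 (a[0] = b[0] = 29): d = {'a': [29, 12], 'b': [29]}
After line 3 (b.extend(a) appends [29, 12]): d = {'a': [29, 12], 'b': [29, 29, 12]}
After line 4: result = d['b'] = [29, 29, 12]

{'a': [29, 12], 'b': [29, 29, 12]}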